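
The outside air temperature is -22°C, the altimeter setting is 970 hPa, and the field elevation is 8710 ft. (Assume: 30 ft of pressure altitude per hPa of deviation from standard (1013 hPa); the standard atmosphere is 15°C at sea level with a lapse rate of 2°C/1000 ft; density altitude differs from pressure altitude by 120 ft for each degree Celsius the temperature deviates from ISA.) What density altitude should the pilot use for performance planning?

Pressure altitude = 8710 + (1013 − 970) × 30 = 8710 + (+1290) = 10000 ft.
ISA temperature at 10000 ft = 15 − 2 × (10000/1000) = -5°C.
ISA deviation = -22 − (-5) = -17°C.
Density altitude = 10000 + 120 × (-17) = 7960 ft.

7960 ft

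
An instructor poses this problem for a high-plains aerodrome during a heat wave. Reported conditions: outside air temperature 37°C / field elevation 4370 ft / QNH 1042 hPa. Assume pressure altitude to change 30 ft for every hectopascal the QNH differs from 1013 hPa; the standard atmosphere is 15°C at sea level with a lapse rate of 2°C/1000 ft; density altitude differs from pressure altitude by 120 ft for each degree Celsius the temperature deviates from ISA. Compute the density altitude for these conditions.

Pressure altitude = 4370 + (1013 − 1042) × 30 = 4370 + (-870) = 3500 ft.
ISA temperature at 3500 ft = 15 − 2 × (3500/1000) = 8°C.
ISA deviation = 37 − 8 = +29°C.
Density altitude = 3500 + 120 × (29) = 6980 ft.

6980 ft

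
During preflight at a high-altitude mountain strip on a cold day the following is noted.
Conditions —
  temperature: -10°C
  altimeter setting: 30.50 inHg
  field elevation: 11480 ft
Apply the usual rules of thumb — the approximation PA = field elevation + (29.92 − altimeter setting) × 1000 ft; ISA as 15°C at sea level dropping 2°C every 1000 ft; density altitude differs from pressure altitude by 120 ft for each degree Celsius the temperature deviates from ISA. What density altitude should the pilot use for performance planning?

10516 ft

Pressure altitude = 11480 + (29.92 − 30.50) × 1000 = 11480 + (-580) = 10900 ft.
ISA temperature at 10900 ft = 15 − 2 × (10900/1000) = -6.8°C.
ISA deviation = -10 − (-6.8) = -3.2°C.
Density altitude = 10900 + 120 × (-3.2) = 10516 ft.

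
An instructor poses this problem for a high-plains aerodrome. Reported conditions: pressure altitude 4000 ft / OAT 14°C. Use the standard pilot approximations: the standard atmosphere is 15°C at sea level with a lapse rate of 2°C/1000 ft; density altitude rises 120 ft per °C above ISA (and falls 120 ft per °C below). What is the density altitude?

ISA temperature at 4000 ft = 15 − 2 × (4000/1000) = 7°C.
ISA deviation = 14 − 7 = +7°C.
Density altitude = 4000 + 120 × (7) = 4000 + (+840) = 4840 ft.

4840 ft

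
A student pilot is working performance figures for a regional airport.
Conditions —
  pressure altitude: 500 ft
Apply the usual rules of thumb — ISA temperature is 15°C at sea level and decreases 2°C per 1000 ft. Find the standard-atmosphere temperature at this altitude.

14°C

ISA temperature = 15 − 2 × (500/1000) = 15 − 1 = 14°C.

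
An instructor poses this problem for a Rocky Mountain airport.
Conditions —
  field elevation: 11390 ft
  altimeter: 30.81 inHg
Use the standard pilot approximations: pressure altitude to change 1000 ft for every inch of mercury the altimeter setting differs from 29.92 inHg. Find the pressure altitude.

10500 ft

Pressure correction = (29.92 − 30.81) × 1000 = -890 ft.
Pressure altitude = 11390 + (-890) = 10500 ft.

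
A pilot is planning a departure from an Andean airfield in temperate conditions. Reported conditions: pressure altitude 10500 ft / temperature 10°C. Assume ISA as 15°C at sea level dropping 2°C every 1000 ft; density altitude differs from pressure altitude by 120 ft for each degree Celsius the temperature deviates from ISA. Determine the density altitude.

12420 ft

ISA temperature at 10500 ft = 15 − 2 × (10500/1000) = -6°C.
ISA deviation = 10 − (-6) = +16°C.
Density altitude = 10500 + 120 × (16) = 10500 + (+1920) = 12420 ft.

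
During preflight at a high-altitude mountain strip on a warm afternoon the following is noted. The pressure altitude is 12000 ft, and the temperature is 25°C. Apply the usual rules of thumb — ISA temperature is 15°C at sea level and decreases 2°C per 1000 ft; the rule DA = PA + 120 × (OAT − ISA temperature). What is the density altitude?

ISA temperature at 12000 ft = 15 − 2 × (12000/1000) = -9°C.
ISA deviation = 25 − (-9) = +34°C.
Density altitude = 12000 + 120 × (34) = 12000 + (+4080) = 16080 ft.

16080 ft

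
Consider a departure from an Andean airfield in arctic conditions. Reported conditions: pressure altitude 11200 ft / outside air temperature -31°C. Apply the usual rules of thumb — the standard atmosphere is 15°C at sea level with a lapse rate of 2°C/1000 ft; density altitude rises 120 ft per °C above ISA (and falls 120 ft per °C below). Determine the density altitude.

ISA temperature at 11200 ft = 15 − 2 × (11200/1000) = -7.4°C.
ISA deviation = -31 − (-7.4) = -23.6°C.
Density altitude = 11200 + 120 × (-23.6) = 11200 + (-2832) = 8368 ft.

8368 ft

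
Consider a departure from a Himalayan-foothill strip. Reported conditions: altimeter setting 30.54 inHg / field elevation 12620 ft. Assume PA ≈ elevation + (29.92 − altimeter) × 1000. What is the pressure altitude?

12000 ft

Pressure correction = (29.92 − 30.54) × 1000 = -620 ft.
Pressure altitude = 12620 + (-620) = 12000 ft.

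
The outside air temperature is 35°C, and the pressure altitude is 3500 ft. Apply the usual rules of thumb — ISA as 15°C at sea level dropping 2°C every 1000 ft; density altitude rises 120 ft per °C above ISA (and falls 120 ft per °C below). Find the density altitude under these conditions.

ISA temperature at 3500 ft = 15 − 2 × (3500/1000) = 8°C.
ISA deviation = 35 − 8 = +27°C.
Density altitude = 3500 + 120 × (27) = 3500 + (+3240) = 6740 ft.

6740 ft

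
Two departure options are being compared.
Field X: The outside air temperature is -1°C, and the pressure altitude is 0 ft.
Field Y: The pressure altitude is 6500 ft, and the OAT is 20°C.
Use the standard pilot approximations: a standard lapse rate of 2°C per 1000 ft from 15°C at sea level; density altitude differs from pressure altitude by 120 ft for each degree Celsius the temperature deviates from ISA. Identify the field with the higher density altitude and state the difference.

Field Y by 10580 ft

Field X: ISA temp = 15°C, deviation -16°C, DA = 0 + 120 × (-16) = -1920 ft.
Field Y: ISA temp = 2°C, deviation +18°C, DA = 6500 + 120 × 18 = 8660 ft.
Field Y is higher by 8660 − (-1920) = 10580 ft.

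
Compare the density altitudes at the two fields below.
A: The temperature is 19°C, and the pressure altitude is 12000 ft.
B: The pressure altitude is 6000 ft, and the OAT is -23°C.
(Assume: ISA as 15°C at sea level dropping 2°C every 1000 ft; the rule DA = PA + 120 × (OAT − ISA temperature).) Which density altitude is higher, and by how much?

A by 12480 ft

A: ISA temp = -9°C, deviation +28°C, DA = 12000 + 120 × 28 = 15360 ft.
B: ISA temp = 3°C, deviation -26°C, DA = 6000 + 120 × (-26) = 2880 ft.
A is higher by 15360 − 2880 = 12480 ft.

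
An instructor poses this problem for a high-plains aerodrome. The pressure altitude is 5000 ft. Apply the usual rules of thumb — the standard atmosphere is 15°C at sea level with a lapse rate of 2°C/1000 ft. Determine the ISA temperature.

5°C

ISA temperature = 15 − 2 × (5000/1000) = 15 − 10 = 5°C.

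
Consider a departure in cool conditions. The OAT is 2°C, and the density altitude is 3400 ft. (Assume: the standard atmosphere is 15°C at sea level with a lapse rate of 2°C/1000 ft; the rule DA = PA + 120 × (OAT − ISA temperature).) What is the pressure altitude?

4000 ft

DA = PA + 120 × (OAT − (15 − 2·PA/1000)) = PA + 120·OAT − 1800 + 0.24·PA = 1.24·PA + 120·OAT − 1800.
So 1.24·PA = 3400 − 120 × 2 + 1800 = 4960.
PA = 4960 / 1.24 = 4000 ft.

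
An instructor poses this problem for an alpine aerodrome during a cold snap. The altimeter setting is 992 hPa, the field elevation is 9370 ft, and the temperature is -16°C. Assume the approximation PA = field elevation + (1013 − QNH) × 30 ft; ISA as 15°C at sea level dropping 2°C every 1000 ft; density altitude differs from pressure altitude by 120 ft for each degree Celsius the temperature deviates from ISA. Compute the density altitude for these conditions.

8680 ft

Pressure altitude = 9370 + (1013 − 992) × 30 = 9370 + (+630) = 10000 ft.
ISA temperature at 10000 ft = 15 − 2 × (10000/1000) = -5°C.
ISA deviation = -16 − (-5) = -11°C.
Density altitude = 10000 + 120 × (-11) = 8680 ft.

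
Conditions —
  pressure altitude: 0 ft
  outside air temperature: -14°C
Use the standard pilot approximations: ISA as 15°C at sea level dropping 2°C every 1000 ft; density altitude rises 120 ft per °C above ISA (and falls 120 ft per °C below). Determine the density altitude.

-3480 ft

ISA temperature at 0 ft = 15 − 2 × (0/1000) = 15°C.
ISA deviation = -14 − 15 = -29°C.
Density altitude = 0 + 120 × (-29) = 0 + (-3480) = -3480 ft.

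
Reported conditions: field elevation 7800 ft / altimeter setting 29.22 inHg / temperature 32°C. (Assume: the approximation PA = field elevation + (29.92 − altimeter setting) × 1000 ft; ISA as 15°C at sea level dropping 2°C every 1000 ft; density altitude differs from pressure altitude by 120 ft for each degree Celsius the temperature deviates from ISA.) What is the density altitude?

12580 ft

Pressure altitude = 7800 + (29.92 − 29.22) × 1000 = 7800 + (+700) = 8500 ft.
ISA temperature at 8500 ft = 15 − 2 × (8500/1000) = -2°C.
ISA deviation = 32 − (-2) = +34°C.
Density altitude = 8500 + 120 × (34) = 12580 ft.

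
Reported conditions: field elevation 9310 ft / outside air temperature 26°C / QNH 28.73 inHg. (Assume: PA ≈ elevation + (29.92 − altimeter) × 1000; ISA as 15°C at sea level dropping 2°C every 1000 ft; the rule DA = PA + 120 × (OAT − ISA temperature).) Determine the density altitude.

Pressure altitude = 9310 + (29.92 − 28.73) × 1000 = 9310 + (+1190) = 10500 ft.
ISA temperature at 10500 ft = 15 − 2 × (10500/1000) = -6°C.
ISA deviation = 26 − (-6) = +32°C.
Density altitude = 10500 + 120 × (32) = 14340 ft.

14340 ft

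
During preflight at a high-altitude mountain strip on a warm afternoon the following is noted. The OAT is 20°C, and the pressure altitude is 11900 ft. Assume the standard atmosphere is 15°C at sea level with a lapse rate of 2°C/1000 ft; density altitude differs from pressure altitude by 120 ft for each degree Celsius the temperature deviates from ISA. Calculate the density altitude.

ISA temperature at 11900 ft = 15 − 2 × (11900/1000) = -8.8°C.
ISA deviation = 20 − (-8.8) = +28.8°C.
Density altitude = 11900 + 120 × (28.8) = 11900 + (+3456) = 15356 ft.

15356 ft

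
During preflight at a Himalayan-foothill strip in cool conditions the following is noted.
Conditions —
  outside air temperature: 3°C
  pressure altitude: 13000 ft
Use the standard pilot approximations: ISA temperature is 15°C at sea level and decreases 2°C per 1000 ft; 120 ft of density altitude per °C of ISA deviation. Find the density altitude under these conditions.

14680 ft

ISA temperature at 13000 ft = 15 − 2 × (13000/1000) = -11°C.
ISA deviation = 3 − (-11) = +14°C.
Density altitude = 13000 + 120 × (14) = 13000 + (+1680) = 14680 ft.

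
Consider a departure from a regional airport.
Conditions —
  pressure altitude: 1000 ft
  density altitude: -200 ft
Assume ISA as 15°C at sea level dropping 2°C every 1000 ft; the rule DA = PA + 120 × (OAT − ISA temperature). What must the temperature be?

3°C

Density altitude − pressure altitude = -200 − 1000 = -1200 ft.
At 120 ft/°C that is an ISA deviation of -1200/120 = -10°C.
ISA temperature at 1000 ft = 15 − 2 × (1000/1000) = 13°C.
OAT = ISA + deviation = 13 + (-10) = 3°C.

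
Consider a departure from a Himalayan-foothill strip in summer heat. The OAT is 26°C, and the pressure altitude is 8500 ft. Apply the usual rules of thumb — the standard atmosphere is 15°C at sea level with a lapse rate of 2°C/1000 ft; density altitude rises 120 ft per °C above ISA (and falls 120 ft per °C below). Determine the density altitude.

ISA temperature at 8500 ft = 15 − 2 × (8500/1000) = -2°C.
ISA deviation = 26 − (-2) = +28°C.
Density altitude = 8500 + 120 × (28) = 8500 + (+3360) = 11860 ft.

11860 ft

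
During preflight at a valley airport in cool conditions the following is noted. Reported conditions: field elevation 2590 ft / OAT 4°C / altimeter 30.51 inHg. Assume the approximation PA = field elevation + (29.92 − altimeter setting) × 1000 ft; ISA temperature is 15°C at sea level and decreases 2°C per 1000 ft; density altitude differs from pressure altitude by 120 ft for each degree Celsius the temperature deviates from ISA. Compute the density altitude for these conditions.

1160 ft

Pressure altitude = 2590 + (29.92 − 30.51) × 1000 = 2590 + (-590) = 2000 ft.
ISA temperature at 2000 ft = 15 − 2 × (2000/1000) = 11°C.
ISA deviation = 4 − 11 = -7°C.
Density altitude = 2000 + 120 × (-7) = 1160 ft.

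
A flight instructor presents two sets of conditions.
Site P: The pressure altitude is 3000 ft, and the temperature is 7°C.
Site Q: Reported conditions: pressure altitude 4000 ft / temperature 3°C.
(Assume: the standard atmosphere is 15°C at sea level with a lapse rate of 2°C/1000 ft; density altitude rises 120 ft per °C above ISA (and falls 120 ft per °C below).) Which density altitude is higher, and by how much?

Site P: ISA temp = 9°C, deviation -2°C, DA = 3000 + 120 × (-2) = 2760 ft.
Site Q: ISA temp = 7°C, deviation -4°C, DA = 4000 + 120 × (-4) = 3520 ft.
Site Q is higher by 3520 − 2760 = 760 ft.

Site Q by 760 ft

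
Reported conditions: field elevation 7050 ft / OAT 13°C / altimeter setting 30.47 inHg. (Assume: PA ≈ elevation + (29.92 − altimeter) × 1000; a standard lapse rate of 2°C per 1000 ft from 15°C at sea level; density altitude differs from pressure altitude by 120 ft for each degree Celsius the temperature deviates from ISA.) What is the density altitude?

Pressure altitude = 7050 + (29.92 − 30.47) × 1000 = 7050 + (-550) = 6500 ft.
ISA temperature at 6500 ft = 15 − 2 × (6500/1000) = 2°C.
ISA deviation = 13 − 2 = +11°C.
Density altitude = 6500 + 120 × (11) = 7820 ft.

7820 ft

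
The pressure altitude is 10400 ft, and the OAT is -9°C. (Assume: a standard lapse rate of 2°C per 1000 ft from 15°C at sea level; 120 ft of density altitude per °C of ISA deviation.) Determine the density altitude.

10016 ft

ISA temperature at 10400 ft = 15 − 2 × (10400/1000) = -5.8°C.
ISA deviation = -9 − (-5.8) = -3.2°C.
Density altitude = 10400 + 120 × (-3.2) = 10400 + (-384) = 10016 ft.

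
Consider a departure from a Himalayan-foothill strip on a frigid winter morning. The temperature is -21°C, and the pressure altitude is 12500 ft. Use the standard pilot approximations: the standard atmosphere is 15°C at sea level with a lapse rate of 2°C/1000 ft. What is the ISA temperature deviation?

ISA temperature at 12500 ft = 15 − 2 × (12500/1000) = -10°C.
Deviation = OAT − ISA = -21 − (-10) = -11°C.

ISA-11°C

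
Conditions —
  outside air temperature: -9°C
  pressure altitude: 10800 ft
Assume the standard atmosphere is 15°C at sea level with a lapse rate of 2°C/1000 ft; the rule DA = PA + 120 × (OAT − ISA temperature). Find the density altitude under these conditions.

ISA temperature at 10800 ft = 15 − 2 × (10800/1000) = -6.6°C.
ISA deviation = -9 − (-6.6) = -2.4°C.
Density altitude = 10800 + 120 × (-2.4) = 10800 + (-288) = 10512 ft.

10512 ft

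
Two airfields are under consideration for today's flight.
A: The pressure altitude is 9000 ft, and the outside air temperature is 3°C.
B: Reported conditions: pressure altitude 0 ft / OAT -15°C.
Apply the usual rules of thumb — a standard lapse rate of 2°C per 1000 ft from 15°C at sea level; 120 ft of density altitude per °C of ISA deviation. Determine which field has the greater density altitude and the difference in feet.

A by 13320 ft

A: ISA temp = -3°C, deviation +6°C, DA = 9000 + 120 × 6 = 9720 ft.
B: ISA temp = 15°C, deviation -30°C, DA = 0 + 120 × (-30) = -3600 ft.
A is higher by 9720 − (-3600) = 13320 ft.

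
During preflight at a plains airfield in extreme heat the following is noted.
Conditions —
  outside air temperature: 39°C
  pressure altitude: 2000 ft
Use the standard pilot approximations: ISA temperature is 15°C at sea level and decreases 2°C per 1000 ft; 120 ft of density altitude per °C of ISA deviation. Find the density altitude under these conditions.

5360 ft

ISA temperature at 2000 ft = 15 − 2 × (2000/1000) = 11°C.
ISA deviation = 39 − 11 = +28°C.
Density altitude = 2000 + 120 × (28) = 2000 + (+3360) = 5360 ft.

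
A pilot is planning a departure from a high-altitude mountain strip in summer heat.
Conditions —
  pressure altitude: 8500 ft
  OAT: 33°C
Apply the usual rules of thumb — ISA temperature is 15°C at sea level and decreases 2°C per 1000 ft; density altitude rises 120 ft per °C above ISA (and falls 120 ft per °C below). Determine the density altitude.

12700 ft

ISA temperature at 8500 ft = 15 − 2 × (8500/1000) = -2°C.
ISA deviation = 33 − (-2) = +35°C.
Density altitude = 8500 + 120 × (35) = 8500 + (+4200) = 12700 ft.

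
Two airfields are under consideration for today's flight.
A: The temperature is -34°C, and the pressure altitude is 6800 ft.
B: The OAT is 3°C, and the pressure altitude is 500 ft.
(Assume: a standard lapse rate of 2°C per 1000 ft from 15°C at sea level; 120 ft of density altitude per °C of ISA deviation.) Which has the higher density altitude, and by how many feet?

A: ISA temp = 1.4°C, deviation -35.4°C, DA = 6800 + 120 × (-35.4) = 2552 ft.
B: ISA temp = 14°C, deviation -11°C, DA = 500 + 120 × (-11) = -820 ft.
A is higher by 2552 − (-820) = 3372 ft.

A by 3372 ft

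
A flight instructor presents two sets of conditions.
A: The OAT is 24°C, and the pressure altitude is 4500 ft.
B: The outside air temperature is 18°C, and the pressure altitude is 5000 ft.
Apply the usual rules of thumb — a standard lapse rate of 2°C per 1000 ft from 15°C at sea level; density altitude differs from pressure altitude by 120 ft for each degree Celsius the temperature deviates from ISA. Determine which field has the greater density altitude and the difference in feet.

A: ISA temp = 6°C, deviation +18°C, DA = 4500 + 120 × 18 = 6660 ft.
B: ISA temp = 5°C, deviation +13°C, DA = 5000 + 120 × 13 = 6560 ft.
A is higher by 6660 − 6560 = 100 ft.

A by 100 ft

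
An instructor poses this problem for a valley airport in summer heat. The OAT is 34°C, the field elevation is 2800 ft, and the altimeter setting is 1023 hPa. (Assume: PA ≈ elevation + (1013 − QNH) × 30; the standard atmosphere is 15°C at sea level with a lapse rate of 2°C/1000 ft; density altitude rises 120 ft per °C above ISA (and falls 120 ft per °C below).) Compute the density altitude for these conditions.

Pressure altitude = 2800 + (1013 − 1023) × 30 = 2800 + (-300) = 2500 ft.
ISA temperature at 2500 ft = 15 − 2 × (2500/1000) = 10°C.
ISA deviation = 34 − 10 = +24°C.
Density altitude = 2500 + 120 × (24) = 5380 ft.

5380 ft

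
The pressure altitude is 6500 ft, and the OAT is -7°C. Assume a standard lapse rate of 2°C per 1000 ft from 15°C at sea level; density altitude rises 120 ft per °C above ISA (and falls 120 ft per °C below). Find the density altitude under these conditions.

5420 ft

ISA temperature at 6500 ft = 15 − 2 × (6500/1000) = 2°C.
ISA deviation = -7 − 2 = -9°C.
Density altitude = 6500 + 120 × (-9) = 6500 + (-1080) = 5420 ft.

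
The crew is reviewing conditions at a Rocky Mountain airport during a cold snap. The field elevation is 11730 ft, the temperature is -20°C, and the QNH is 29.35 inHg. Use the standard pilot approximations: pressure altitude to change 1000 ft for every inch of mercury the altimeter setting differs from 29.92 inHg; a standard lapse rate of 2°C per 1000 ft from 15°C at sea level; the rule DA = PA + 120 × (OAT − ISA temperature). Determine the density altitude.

Pressure altitude = 11730 + (29.92 − 29.35) × 1000 = 11730 + (+570) = 12300 ft.
ISA temperature at 12300 ft = 15 − 2 × (12300/1000) = -9.6°C.
ISA deviation = -20 − (-9.6) = -10.4°C.
Density altitude = 12300 + 120 × (-10.4) = 11052 ft.

11052 ft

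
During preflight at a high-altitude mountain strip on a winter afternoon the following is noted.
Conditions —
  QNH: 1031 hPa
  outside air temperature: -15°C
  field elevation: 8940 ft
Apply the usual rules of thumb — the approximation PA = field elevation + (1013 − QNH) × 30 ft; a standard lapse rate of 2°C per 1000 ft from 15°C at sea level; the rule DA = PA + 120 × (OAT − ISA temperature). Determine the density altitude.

6816 ft

Pressure altitude = 8940 + (1013 − 1031) × 30 = 8940 + (-540) = 8400 ft.
ISA temperature at 8400 ft = 15 − 2 × (8400/1000) = -1.8°C.
ISA deviation = -15 − (-1.8) = -13.2°C.
Density altitude = 8400 + 120 × (-13.2) = 6816 ft.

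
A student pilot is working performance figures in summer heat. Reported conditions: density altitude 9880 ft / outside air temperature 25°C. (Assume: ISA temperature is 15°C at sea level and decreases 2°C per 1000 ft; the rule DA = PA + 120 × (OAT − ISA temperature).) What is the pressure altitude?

DA = PA + 120 × (OAT − (15 − 2·PA/1000)) = PA + 120·OAT − 1800 + 0.24·PA = 1.24·PA + 120·OAT − 1800.
So 1.24·PA = 9880 − 120 × 25 + 1800 = 8680.
PA = 8680 / 1.24 = 7000 ft.

7000 ft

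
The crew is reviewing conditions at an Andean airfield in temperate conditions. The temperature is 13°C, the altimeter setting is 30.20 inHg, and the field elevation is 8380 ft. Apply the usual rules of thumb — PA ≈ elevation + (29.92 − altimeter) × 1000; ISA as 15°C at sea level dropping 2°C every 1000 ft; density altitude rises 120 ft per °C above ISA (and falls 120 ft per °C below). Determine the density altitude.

9804 ft

Pressure altitude = 8380 + (29.92 − 30.20) × 1000 = 8380 + (-280) = 8100 ft.
ISA temperature at 8100 ft = 15 − 2 × (8100/1000) = -1.2°C.
ISA deviation = 13 − (-1.2) = +14.2°C.
Density altitude = 8100 + 120 × (14.2) = 9804 ft.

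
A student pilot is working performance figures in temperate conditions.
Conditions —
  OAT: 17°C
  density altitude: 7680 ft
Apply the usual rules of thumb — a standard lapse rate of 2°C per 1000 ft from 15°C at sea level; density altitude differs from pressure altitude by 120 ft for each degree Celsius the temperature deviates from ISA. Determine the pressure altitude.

DA = PA + 120 × (OAT − (15 − 2·PA/1000)) = PA + 120·OAT − 1800 + 0.24·PA = 1.24·PA + 120·OAT − 1800.
So 1.24·PA = 7680 − 120 × 17 + 1800 = 7440.
PA = 7440 / 1.24 = 6000 ft.

6000 ft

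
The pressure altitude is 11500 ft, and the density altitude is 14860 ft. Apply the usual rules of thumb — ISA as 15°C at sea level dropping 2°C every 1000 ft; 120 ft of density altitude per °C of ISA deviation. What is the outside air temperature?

20°C

Density altitude − pressure altitude = 14860 − 11500 = +3360 ft.
At 120 ft/°C that is an ISA deviation of 3360/120 = +28°C.
ISA temperature at 11500 ft = 15 − 2 × (11500/1000) = -8°C.
OAT = ISA + deviation = -8 + (+28) = 20°C.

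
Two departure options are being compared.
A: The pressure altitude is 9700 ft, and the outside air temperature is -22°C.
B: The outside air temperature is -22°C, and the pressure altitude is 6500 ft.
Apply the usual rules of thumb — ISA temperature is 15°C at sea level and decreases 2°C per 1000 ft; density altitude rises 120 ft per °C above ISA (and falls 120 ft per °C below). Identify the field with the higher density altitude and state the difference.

A by 3968 ft

A: ISA temp = -4.4°C, deviation -17.6°C, DA = 9700 + 120 × (-17.6) = 7588 ft.
B: ISA temp = 2°C, deviation -24°C, DA = 6500 + 120 × (-24) = 3620 ft.
A is higher by 7588 − 3620 = 3968 ft.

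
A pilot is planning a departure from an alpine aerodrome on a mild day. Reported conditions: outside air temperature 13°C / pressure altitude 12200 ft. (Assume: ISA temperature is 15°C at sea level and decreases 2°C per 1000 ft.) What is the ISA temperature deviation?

ISA temperature at 12200 ft = 15 − 2 × (12200/1000) = -9.4°C.
Deviation = OAT − ISA = 13 − (-9.4) = +22.4°C.

ISA+22.4°C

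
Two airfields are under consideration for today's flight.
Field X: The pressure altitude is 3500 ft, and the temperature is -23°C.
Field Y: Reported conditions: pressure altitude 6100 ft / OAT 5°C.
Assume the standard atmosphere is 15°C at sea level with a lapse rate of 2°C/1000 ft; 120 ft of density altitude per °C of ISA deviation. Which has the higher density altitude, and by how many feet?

Field X: ISA temp = 8°C, deviation -31°C, DA = 3500 + 120 × (-31) = -220 ft.
Field Y: ISA temp = 2.8°C, deviation +2.2°C, DA = 6100 + 120 × 2.2 = 6364 ft.
Field Y is higher by 6364 − (-220) = 6584 ft.

Field Y by 6584 ft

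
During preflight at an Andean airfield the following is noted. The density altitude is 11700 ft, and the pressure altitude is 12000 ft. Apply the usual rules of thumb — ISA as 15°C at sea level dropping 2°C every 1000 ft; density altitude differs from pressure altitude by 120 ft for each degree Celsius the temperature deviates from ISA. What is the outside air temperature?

Density altitude − pressure altitude = 11700 − 12000 = -300 ft.
At 120 ft/°C that is an ISA deviation of -300/120 = -2.5°C.
ISA temperature at 12000 ft = 15 − 2 × (12000/1000) = -9°C.
OAT = ISA + deviation = -9 + (-2.5) = -11.5°C.

-11.5°C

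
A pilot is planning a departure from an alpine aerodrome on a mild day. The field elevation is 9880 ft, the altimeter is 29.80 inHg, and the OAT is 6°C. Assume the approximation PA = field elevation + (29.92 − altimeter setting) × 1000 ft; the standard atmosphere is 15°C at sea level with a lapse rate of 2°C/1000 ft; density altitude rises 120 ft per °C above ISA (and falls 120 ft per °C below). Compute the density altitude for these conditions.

Pressure altitude = 9880 + (29.92 − 29.80) × 1000 = 9880 + (+120) = 10000 ft.
ISA temperature at 10000 ft = 15 − 2 × (10000/1000) = -5°C.
ISA deviation = 6 − (-5) = +11°C.
Density altitude = 10000 + 120 × (11) = 11320 ft.

11320 ft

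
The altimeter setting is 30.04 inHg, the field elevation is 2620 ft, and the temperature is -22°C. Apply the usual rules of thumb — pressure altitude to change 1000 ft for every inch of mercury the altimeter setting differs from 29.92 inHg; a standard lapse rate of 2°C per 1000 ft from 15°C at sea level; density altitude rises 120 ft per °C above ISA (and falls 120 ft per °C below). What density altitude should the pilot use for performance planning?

Pressure altitude = 2620 + (29.92 − 30.04) × 1000 = 2620 + (-120) = 2500 ft.
ISA temperature at 2500 ft = 15 − 2 × (2500/1000) = 10°C.
ISA deviation = -22 − 10 = -32°C.
Density altitude = 2500 + 120 × (-32) = -1340 ft.

-1340 ft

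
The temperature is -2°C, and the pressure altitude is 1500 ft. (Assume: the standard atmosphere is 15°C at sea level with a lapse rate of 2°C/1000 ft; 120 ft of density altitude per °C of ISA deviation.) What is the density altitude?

ISA temperature at 1500 ft = 15 − 2 × (1500/1000) = 12°C.
ISA deviation = -2 − 12 = -14°C.
Density altitude = 1500 + 120 × (-14) = 1500 + (-1680) = -180 ft.

-180 ft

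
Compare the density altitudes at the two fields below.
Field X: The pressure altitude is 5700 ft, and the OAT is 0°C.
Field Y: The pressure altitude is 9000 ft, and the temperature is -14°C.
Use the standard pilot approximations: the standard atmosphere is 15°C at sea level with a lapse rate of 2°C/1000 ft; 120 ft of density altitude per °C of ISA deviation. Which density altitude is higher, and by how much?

Field X: ISA temp = 3.6°C, deviation -3.6°C, DA = 5700 + 120 × (-3.6) = 5268 ft.
Field Y: ISA temp = -3°C, deviation -11°C, DA = 9000 + 120 × (-11) = 7680 ft.
Field Y is higher by 7680 − 5268 = 2412 ft.

Field Y by 2412 ft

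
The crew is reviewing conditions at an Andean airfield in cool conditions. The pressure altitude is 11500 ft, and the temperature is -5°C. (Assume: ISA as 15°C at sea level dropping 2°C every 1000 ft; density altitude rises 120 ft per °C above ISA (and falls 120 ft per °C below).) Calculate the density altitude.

ISA temperature at 11500 ft = 15 − 2 × (11500/1000) = -8°C.
ISA deviation = -5 − (-8) = +3°C.
Density altitude = 11500 + 120 × (3) = 11500 + (+360) = 11860 ft.

11860 ft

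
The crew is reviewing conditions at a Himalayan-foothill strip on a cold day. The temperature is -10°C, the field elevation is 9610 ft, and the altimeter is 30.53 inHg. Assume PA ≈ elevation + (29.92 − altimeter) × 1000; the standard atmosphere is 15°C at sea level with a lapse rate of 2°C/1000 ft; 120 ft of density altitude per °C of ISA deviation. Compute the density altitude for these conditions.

8160 ft

Pressure altitude = 9610 + (29.92 − 30.53) × 1000 = 9610 + (-610) = 9000 ft.
ISA temperature at 9000 ft = 15 − 2 × (9000/1000) = -3°C.
ISA deviation = -10 − (-3) = -7°C.
Density altitude = 9000 + 120 × (-7) = 8160 ft.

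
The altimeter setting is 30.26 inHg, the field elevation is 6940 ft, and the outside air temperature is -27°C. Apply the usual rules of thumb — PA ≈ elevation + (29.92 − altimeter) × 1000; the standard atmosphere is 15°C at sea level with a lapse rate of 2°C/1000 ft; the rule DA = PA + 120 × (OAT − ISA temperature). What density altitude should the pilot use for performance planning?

Pressure altitude = 6940 + (29.92 − 30.26) × 1000 = 6940 + (-340) = 6600 ft.
ISA temperature at 6600 ft = 15 − 2 × (6600/1000) = 1.8°C.
ISA deviation = -27 − 1.8 = -28.8°C.
Density altitude = 6600 + 120 × (-28.8) = 3144 ft.

3144 ft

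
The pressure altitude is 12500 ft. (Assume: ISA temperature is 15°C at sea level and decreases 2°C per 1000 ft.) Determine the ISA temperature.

ISA temperature = 15 − 2 × (12500/1000) = 15 − 25 = -10°C.

-10°C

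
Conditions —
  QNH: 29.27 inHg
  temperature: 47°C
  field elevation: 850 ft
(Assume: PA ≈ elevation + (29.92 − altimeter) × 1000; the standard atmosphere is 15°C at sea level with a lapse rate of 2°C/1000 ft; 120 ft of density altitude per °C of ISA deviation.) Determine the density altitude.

Pressure altitude = 850 + (29.92 − 29.27) × 1000 = 850 + (+650) = 1500 ft.
ISA temperature at 1500 ft = 15 − 2 × (1500/1000) = 12°C.
ISA deviation = 47 − 12 = +35°C.
Density altitude = 1500 + 120 × (35) = 5700 ft.

5700 ft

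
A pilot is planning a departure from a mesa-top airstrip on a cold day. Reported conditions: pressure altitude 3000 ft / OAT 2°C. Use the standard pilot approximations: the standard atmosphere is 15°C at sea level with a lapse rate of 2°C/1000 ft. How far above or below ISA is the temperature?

ISA-7°C

ISA temperature at 3000 ft = 15 − 2 × (3000/1000) = 9°C.
Deviation = OAT − ISA = 2 − 9 = -7°C.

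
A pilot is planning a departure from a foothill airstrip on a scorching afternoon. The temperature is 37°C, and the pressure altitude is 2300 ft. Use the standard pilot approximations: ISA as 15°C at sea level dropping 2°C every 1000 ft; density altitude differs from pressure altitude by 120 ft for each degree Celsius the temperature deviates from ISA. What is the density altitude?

ISA temperature at 2300 ft = 15 − 2 × (2300/1000) = 10.4°C.
ISA deviation = 37 − 10.4 = +26.6°C.
Density altitude = 2300 + 120 × (26.6) = 2300 + (+3192) = 5492 ft.

5492 ft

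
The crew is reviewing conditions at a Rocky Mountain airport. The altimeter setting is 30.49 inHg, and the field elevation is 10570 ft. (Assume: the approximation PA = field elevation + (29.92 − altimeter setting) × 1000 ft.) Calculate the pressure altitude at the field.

Pressure correction = (29.92 − 30.49) × 1000 = -570 ft.
Pressure altitude = 10570 + (-570) = 10000 ft.

10000 ft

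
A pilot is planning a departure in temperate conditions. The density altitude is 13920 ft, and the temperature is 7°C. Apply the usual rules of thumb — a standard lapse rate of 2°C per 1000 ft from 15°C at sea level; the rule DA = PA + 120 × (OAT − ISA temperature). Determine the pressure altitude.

DA = PA + 120 × (OAT − (15 − 2·PA/1000)) = PA + 120·OAT − 1800 + 0.24·PA = 1.24·PA + 120·OAT − 1800.
So 1.24·PA = 13920 − 120 × 7 + 1800 = 14880.
PA = 14880 / 1.24 = 12000 ft.

12000 ft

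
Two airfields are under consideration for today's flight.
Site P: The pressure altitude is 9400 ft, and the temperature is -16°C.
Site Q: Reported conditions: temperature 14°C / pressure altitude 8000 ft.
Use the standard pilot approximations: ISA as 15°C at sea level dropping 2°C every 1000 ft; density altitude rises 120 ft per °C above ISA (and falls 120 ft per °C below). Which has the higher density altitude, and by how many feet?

Site Q by 1864 ft

Site P: ISA temp = -3.8°C, deviation -12.2°C, DA = 9400 + 120 × (-12.2) = 7936 ft.
Site Q: ISA temp = -1°C, deviation +15°C, DA = 8000 + 120 × 15 = 9800 ft.
Site Q is higher by 9800 − 7936 = 1864 ft.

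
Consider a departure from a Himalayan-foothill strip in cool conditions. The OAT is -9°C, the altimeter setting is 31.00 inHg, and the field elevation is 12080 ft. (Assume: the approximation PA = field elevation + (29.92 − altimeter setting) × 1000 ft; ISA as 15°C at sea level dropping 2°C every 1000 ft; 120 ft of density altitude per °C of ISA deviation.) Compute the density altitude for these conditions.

Pressure altitude = 12080 + (29.92 − 31.00) × 1000 = 12080 + (-1080) = 11000 ft.
ISA temperature at 11000 ft = 15 − 2 × (11000/1000) = -7°C.
ISA deviation = -9 − (-7) = -2°C.
Density altitude = 11000 + 120 × (-2) = 10760 ft.

10760 ft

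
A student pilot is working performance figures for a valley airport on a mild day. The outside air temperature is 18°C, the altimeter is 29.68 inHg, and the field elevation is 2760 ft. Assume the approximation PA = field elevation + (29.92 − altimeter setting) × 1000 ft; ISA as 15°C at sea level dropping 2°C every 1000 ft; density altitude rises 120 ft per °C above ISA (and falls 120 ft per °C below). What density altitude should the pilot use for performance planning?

Pressure altitude = 2760 + (29.92 − 29.68) × 1000 = 2760 + (+240) = 3000 ft.
ISA temperature at 3000 ft = 15 − 2 × (3000/1000) = 9°C.
ISA deviation = 18 − 9 = +9°C.
Density altitude = 3000 + 120 × (9) = 4080 ft.

4080 ft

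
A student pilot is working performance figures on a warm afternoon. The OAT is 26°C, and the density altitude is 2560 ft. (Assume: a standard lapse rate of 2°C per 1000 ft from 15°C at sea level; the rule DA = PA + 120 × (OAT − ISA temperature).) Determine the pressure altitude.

DA = PA + 120 × (OAT − (15 − 2·PA/1000)) = PA + 120·OAT − 1800 + 0.24·PA = 1.24·PA + 120·OAT − 1800.
So 1.24·PA = 2560 − 120 × 26 + 1800 = 1240.
PA = 1240 / 1.24 = 1000 ft.

1000 ft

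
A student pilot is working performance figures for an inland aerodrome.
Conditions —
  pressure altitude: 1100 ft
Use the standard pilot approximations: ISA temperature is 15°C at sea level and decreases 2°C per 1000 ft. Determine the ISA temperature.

12.8°C

ISA temperature = 15 − 2 × (1100/1000) = 15 − 2.2 = 12.8°C.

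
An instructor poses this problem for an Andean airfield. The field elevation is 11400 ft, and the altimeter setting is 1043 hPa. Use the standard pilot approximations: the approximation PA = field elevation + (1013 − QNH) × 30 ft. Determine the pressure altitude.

10500 ft

Pressure correction = (1013 − 1043) × 30 = -900 ft.
Pressure altitude = 11400 + (-900) = 10500 ft.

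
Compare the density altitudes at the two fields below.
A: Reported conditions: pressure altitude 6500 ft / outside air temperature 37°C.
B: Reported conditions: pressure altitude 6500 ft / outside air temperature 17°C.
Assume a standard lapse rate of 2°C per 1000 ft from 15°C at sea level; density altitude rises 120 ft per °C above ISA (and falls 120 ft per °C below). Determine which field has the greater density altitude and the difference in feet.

A by 2400 ft

A: ISA temp = 2°C, deviation +35°C, DA = 6500 + 120 × 35 = 10700 ft.
B: ISA temp = 2°C, deviation +15°C, DA = 6500 + 120 × 15 = 8300 ft.
A is higher by 10700 − 8300 = 2400 ft.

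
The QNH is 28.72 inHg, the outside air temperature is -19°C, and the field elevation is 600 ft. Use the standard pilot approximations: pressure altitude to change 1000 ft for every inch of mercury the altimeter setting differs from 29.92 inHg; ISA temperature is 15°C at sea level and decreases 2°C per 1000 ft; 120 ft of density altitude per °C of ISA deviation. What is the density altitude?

-1848 ft

Pressure altitude = 600 + (29.92 − 28.72) × 1000 = 600 + (+1200) = 1800 ft.
ISA temperature at 1800 ft = 15 − 2 × (1800/1000) = 11.4°C.
ISA deviation = -19 − 11.4 = -30.4°C.
Density altitude = 1800 + 120 × (-30.4) = -1848 ft.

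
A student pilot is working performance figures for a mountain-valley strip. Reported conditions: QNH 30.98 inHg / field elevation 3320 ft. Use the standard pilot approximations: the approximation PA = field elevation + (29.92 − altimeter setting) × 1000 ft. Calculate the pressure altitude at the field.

Pressure correction = (29.92 − 30.98) × 1000 = -1060 ft.
Pressure altitude = 3320 + (-1060) = 2260 ft.

2260 ft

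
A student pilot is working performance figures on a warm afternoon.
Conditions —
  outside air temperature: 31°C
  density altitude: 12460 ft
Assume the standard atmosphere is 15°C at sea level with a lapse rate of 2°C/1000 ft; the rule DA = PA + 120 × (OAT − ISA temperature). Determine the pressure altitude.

8500 ft

DA = PA + 120 × (OAT − (15 − 2·PA/1000)) = PA + 120·OAT − 1800 + 0.24·PA = 1.24·PA + 120·OAT − 1800.
So 1.24·PA = 12460 − 120 × 31 + 1800 = 10540.
PA = 10540 / 1.24 = 8500 ft.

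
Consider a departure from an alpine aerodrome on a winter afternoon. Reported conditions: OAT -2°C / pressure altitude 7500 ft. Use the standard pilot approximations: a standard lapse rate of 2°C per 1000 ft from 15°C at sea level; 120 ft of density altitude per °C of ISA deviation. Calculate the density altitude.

ISA temperature at 7500 ft = 15 − 2 × (7500/1000) = 0°C.
ISA deviation = -2 − 0 = -2°C.
Density altitude = 7500 + 120 × (-2) = 7500 + (-240) = 7260 ft.

7260 ft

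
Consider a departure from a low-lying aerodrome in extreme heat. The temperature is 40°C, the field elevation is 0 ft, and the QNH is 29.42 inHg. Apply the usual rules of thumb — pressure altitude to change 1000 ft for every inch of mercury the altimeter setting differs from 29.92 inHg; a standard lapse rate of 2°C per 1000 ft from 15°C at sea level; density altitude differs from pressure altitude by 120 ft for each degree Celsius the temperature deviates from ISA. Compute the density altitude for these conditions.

3620 ft

Pressure altitude = 0 + (29.92 − 29.42) × 1000 = 0 + (+500) = 500 ft.
ISA temperature at 500 ft = 15 − 2 × (500/1000) = 14°C.
ISA deviation = 40 − 14 = +26°C.
Density altitude = 500 + 120 × (26) = 3620 ft.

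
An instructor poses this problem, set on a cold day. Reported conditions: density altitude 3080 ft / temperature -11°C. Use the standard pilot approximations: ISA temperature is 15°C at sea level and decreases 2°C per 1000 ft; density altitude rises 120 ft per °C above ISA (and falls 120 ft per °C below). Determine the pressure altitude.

DA = PA + 120 × (OAT − (15 − 2·PA/1000)) = PA + 120·OAT − 1800 + 0.24·PA = 1.24·PA + 120·OAT − 1800.
So 1.24·PA = 3080 − 120 × (-11) + 1800 = 6200.
PA = 6200 / 1.24 = 5000 ft.

5000 ft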